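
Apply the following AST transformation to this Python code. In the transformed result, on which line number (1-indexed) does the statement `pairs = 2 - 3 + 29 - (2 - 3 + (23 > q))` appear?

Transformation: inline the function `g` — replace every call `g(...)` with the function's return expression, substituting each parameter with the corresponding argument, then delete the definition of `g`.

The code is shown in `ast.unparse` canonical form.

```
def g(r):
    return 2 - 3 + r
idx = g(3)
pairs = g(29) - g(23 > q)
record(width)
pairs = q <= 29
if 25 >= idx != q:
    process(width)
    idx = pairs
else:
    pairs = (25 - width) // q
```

2

Transformed code:
idx = 2 - 3 + 3
pairs = 2 - 3 + 29 - (2 - 3 + (23 > q))
record(width)
pairs = q <= 29
if 25 >= idx != q:
    process(width)
    idx = pairs
else:
    pairs = (25 - width) // q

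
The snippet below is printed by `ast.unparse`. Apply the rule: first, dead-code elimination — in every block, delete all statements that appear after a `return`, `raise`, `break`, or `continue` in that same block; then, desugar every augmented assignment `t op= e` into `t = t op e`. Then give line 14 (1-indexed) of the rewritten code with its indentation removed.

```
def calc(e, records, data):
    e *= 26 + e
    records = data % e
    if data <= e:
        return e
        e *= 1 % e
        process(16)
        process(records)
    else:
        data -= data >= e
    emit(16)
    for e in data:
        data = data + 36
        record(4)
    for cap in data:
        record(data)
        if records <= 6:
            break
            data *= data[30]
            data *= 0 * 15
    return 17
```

if records <= 6:

Transformed code:
def calc(e, records, data):
    e = e * (26 + e)
    records = data % e
    if data <= e:
        return e
    else:
        data = data - (data >= e)
    emit(16)
    for e in data:
        data = data + 36
        record(4)
    for cap in data:
        record(data)
        if records <= 6:
            break
    return 17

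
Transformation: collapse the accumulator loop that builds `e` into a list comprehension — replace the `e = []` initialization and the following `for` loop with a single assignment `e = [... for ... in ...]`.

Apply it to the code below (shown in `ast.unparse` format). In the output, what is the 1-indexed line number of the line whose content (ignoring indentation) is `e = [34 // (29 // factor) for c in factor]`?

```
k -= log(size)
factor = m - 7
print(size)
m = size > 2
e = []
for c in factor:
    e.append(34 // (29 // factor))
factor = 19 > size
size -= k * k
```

Transformed code:
k -= log(size)
factor = m - 7
print(size)
m = size > 2
e = [34 // (29 // factor) for c in factor]
factor = 19 > size
size -= k * k

5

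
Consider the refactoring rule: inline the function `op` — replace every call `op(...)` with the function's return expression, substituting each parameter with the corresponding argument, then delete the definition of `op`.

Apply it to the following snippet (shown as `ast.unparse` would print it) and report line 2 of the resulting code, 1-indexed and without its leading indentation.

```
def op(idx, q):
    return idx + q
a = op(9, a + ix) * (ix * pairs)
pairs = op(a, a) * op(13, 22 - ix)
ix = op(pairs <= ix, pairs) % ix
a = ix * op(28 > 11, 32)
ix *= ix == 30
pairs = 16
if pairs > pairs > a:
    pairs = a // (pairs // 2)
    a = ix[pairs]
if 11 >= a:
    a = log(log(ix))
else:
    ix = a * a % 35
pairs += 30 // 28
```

pairs = (a + a) * (13 + (22 - ix))

Transformed code:
a = (9 + (a + ix)) * (ix * pairs)
pairs = (a + a) * (13 + (22 - ix))
ix = ((pairs <= ix) + pairs) % ix
a = ix * ((28 > 11) + 32)
ix *= ix == 30
pairs = 16
if pairs > pairs > a:
    pairs = a // (pairs // 2)
    a = ix[pairs]
if 11 >= a:
    a = log(log(ix))
else:
    ix = a * a % 35
pairs += 30 // 28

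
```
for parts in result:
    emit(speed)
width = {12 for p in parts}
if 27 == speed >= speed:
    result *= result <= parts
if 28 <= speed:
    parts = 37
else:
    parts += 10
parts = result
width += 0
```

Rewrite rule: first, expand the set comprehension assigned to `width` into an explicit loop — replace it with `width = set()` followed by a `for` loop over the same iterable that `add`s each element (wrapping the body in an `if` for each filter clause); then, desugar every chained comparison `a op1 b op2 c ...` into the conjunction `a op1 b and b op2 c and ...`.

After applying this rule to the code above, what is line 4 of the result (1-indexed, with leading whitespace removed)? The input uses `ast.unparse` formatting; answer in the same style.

for p in parts:

Transformed code:
for parts in result:
    emit(speed)
width = set()
for p in parts:
    width.add(12)
if 27 == speed and speed >= speed:
    result *= result <= parts
if 28 <= speed:
    parts = 37
else:
    parts += 10
parts = result
width += 0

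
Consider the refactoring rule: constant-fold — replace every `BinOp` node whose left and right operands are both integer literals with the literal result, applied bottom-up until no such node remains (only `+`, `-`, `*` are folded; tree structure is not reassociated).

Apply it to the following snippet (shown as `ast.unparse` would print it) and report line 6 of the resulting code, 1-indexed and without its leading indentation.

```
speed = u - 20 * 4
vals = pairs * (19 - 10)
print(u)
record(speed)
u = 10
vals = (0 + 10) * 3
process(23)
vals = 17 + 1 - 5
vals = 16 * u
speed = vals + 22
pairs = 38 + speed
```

Transformed code:
speed = u - 80
vals = pairs * 9
print(u)
record(speed)
u = 10
vals = 30
process(23)
vals = 13
vals = 16 * u
speed = vals + 22
pairs = 38 + speed

vals = 30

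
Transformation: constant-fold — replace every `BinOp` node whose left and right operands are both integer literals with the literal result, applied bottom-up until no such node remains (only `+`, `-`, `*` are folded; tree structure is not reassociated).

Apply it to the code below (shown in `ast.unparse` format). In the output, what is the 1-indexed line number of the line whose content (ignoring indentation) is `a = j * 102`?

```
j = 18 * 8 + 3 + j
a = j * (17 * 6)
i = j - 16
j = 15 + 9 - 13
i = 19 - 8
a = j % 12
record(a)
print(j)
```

Transformed code:
j = 147 + j
a = j * 102
i = j - 16
j = 11
i = 11
a = j % 12
record(a)
print(j)

2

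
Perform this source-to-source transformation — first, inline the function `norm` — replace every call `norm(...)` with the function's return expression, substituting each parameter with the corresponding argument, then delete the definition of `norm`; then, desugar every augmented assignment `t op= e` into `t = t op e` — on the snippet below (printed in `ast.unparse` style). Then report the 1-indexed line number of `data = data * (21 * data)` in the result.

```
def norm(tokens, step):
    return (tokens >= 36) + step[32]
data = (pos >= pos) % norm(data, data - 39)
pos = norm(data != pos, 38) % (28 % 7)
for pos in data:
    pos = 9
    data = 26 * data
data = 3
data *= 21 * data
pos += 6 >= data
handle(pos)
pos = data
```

7

Transformed code:
data = (pos >= pos) % ((data >= 36) + (data - 39)[32])
pos = (((data != pos) >= 36) + 38[32]) % (28 % 7)
for pos in data:
    pos = 9
    data = 26 * data
data = 3
data = data * (21 * data)
pos = pos + (6 >= data)
handle(pos)
pos = data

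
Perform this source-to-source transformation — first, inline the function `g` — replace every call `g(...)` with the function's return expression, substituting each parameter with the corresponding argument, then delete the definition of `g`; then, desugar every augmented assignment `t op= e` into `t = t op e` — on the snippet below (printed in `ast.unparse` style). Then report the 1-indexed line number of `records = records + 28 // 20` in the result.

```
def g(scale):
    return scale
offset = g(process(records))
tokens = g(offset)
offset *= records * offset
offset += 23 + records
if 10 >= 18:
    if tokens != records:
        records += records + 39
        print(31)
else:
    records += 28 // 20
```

10

Transformed code:
offset = process(records)
tokens = offset
offset = offset * (records * offset)
offset = offset + (23 + records)
if 10 >= 18:
    if tokens != records:
        records = records + (records + 39)
        print(31)
else:
    records = records + 28 // 20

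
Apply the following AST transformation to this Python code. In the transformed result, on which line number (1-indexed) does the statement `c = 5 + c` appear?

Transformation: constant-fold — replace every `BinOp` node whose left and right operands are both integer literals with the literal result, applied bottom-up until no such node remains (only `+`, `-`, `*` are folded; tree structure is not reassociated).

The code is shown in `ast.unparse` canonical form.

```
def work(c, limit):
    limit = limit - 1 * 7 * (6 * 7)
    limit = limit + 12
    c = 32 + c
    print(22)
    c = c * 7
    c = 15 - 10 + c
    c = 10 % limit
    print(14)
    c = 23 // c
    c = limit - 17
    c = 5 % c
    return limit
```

Transformed code:
def work(c, limit):
    limit = limit - 294
    limit = limit + 12
    c = 32 + c
    print(22)
    c = c * 7
    c = 5 + c
    c = 10 % limit
    print(14)
    c = 23 // c
    c = limit - 17
    c = 5 % c
    return limit

7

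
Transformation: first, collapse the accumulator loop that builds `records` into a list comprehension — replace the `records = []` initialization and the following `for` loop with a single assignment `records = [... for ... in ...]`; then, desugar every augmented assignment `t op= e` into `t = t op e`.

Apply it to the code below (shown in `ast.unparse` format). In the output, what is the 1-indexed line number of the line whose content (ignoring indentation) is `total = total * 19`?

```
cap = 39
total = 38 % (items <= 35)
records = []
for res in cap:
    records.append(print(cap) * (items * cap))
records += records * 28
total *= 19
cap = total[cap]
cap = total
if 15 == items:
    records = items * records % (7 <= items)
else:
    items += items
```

Transformed code:
cap = 39
total = 38 % (items <= 35)
records = [print(cap) * (items * cap) for res in cap]
records = records + records * 28
total = total * 19
cap = total[cap]
cap = total
if 15 == items:
    records = items * records % (7 <= items)
else:
    items = items + items

5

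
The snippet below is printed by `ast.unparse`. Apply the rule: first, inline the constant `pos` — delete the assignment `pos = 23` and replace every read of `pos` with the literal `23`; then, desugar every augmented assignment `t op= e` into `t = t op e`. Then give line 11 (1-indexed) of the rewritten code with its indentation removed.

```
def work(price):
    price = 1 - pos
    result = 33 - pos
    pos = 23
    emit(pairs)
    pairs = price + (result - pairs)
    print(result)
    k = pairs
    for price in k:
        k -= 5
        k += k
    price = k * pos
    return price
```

Transformed code:
def work(price):
    price = 1 - 23
    result = 33 - 23
    emit(pairs)
    pairs = price + (result - pairs)
    print(result)
    k = pairs
    for price in k:
        k = k - 5
        k = k + k
    price = k * 23
    return price

price = k * 23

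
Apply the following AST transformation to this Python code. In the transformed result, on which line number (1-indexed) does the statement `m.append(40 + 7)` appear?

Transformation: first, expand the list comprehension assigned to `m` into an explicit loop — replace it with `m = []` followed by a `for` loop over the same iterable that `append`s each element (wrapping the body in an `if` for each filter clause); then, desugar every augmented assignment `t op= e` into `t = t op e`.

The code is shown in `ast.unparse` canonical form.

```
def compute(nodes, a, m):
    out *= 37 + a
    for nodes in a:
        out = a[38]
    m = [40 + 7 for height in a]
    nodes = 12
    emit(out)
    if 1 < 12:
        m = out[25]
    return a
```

Transformed code:
def compute(nodes, a, m):
    out = out * (37 + a)
    for nodes in a:
        out = a[38]
    m = []
    for height in a:
        m.append(40 + 7)
    nodes = 12
    emit(out)
    if 1 < 12:
        m = out[25]
    return a

7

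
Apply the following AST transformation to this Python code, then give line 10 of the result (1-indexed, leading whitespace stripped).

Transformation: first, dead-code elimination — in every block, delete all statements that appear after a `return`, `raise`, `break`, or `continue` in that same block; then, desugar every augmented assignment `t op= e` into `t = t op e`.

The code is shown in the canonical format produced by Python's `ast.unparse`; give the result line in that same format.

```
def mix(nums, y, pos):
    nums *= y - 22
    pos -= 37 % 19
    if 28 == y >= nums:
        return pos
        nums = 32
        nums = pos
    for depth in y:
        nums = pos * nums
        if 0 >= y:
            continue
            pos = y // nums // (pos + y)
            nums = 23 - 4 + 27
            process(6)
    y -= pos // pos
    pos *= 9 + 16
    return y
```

Transformed code:
def mix(nums, y, pos):
    nums = nums * (y - 22)
    pos = pos - 37 % 19
    if 28 == y >= nums:
        return pos
    for depth in y:
        nums = pos * nums
        if 0 >= y:
            continue
    y = y - pos // pos
    pos = pos * (9 + 16)
    return y

y = y - pos // pos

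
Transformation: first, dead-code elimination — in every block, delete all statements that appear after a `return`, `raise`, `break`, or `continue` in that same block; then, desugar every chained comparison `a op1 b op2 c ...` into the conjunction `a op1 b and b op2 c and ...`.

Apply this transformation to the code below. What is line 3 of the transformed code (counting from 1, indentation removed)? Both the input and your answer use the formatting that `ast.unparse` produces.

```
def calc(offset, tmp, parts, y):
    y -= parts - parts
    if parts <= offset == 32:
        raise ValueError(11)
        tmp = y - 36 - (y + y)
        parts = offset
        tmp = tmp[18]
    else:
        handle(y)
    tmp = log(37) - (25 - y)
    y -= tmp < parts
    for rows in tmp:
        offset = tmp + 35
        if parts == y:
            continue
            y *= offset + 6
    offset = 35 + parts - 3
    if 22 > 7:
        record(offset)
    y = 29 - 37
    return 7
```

if parts <= offset and offset == 32:

Transformed code:
def calc(offset, tmp, parts, y):
    y -= parts - parts
    if parts <= offset and offset == 32:
        raise ValueError(11)
    else:
        handle(y)
    tmp = log(37) - (25 - y)
    y -= tmp < parts
    for rows in tmp:
        offset = tmp + 35
        if parts == y:
            continue
    offset = 35 + parts - 3
    if 22 > 7:
        record(offset)
    y = 29 - 37
    return 7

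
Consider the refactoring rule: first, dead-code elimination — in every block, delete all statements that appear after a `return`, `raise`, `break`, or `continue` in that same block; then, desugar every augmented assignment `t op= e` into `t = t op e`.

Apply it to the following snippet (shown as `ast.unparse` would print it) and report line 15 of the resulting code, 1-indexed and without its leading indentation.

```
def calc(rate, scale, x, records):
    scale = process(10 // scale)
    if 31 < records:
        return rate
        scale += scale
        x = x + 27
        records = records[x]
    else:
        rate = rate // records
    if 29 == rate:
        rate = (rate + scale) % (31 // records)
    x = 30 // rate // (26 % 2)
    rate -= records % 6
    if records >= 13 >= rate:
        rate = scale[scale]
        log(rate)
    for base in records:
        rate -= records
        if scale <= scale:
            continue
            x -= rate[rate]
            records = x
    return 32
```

Transformed code:
def calc(rate, scale, x, records):
    scale = process(10 // scale)
    if 31 < records:
        return rate
    else:
        rate = rate // records
    if 29 == rate:
        rate = (rate + scale) % (31 // records)
    x = 30 // rate // (26 % 2)
    rate = rate - records % 6
    if records >= 13 >= rate:
        rate = scale[scale]
        log(rate)
    for base in records:
        rate = rate - records
        if scale <= scale:
            continue
    return 32

rate = rate - records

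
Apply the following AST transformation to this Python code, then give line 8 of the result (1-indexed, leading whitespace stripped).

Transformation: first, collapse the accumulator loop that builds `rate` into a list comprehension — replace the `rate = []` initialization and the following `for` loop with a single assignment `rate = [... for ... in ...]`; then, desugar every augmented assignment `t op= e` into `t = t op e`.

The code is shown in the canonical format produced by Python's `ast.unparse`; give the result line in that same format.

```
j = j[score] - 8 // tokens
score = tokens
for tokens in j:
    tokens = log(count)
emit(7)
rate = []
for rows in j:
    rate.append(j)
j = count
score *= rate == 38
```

Transformed code:
j = j[score] - 8 // tokens
score = tokens
for tokens in j:
    tokens = log(count)
emit(7)
rate = [j for rows in j]
j = count
score = score * (rate == 38)

score = score * (rate == 38)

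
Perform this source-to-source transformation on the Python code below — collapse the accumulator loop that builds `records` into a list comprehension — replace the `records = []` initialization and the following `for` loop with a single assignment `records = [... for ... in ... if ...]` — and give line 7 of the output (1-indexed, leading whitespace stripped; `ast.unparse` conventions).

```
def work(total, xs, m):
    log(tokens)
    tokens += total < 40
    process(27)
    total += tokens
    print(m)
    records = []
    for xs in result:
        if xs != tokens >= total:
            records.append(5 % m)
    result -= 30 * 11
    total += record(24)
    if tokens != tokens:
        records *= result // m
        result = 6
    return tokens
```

Transformed code:
def work(total, xs, m):
    log(tokens)
    tokens += total < 40
    process(27)
    total += tokens
    print(m)
    records = [5 % m for xs in result if xs != tokens >= total]
    result -= 30 * 11
    total += record(24)
    if tokens != tokens:
        records *= result // m
        result = 6
    return tokens

records = [5 % m for xs in result if xs != tokens >= total]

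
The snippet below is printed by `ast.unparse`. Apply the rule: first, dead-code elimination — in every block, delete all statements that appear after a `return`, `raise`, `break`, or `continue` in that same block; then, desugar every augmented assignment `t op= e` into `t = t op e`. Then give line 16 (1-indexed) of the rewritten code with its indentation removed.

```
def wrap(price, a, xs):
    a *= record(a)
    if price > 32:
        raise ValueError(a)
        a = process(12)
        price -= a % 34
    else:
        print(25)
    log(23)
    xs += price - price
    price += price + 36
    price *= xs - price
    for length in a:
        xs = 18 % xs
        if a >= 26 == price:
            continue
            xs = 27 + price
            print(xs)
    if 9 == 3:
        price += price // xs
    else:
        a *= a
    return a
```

price = price + price // xs

Transformed code:
def wrap(price, a, xs):
    a = a * record(a)
    if price > 32:
        raise ValueError(a)
    else:
        print(25)
    log(23)
    xs = xs + (price - price)
    price = price + (price + 36)
    price = price * (xs - price)
    for length in a:
        xs = 18 % xs
        if a >= 26 == price:
            continue
    if 9 == 3:
        price = price + price // xs
    else:
        a = a * a
    return a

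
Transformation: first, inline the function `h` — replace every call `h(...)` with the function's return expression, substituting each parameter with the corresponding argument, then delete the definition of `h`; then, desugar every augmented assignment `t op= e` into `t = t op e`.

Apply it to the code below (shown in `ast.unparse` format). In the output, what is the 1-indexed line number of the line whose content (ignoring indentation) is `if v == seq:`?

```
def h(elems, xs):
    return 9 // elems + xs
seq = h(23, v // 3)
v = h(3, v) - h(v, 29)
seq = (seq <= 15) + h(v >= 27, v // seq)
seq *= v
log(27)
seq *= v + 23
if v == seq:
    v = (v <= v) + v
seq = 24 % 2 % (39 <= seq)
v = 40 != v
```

Transformed code:
seq = 9 // 23 + v // 3
v = 9 // 3 + v - (9 // v + 29)
seq = (seq <= 15) + (9 // (v >= 27) + v // seq)
seq = seq * v
log(27)
seq = seq * (v + 23)
if v == seq:
    v = (v <= v) + v
seq = 24 % 2 % (39 <= seq)
v = 40 != v

7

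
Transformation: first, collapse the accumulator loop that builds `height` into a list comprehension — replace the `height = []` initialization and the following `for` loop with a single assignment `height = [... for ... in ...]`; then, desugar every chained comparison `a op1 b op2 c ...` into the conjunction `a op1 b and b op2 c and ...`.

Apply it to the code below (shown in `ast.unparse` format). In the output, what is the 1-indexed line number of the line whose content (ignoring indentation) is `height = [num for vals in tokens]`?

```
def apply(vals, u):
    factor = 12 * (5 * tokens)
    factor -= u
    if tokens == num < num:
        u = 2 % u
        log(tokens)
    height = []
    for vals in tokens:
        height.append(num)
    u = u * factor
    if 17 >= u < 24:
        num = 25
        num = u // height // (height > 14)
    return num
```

7

Transformed code:
def apply(vals, u):
    factor = 12 * (5 * tokens)
    factor -= u
    if tokens == num and num < num:
        u = 2 % u
        log(tokens)
    height = [num for vals in tokens]
    u = u * factor
    if 17 >= u and u < 24:
        num = 25
        num = u // height // (height > 14)
    return num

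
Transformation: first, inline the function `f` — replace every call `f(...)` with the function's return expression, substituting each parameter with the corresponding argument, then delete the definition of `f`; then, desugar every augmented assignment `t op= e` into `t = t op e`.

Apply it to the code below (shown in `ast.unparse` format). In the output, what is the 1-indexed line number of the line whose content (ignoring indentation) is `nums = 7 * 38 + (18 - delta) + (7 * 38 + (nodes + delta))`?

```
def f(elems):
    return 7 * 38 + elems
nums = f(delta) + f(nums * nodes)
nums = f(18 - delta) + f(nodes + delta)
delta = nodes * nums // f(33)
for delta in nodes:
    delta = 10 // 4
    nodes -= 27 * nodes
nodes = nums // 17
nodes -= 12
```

2

Transformed code:
nums = 7 * 38 + delta + (7 * 38 + nums * nodes)
nums = 7 * 38 + (18 - delta) + (7 * 38 + (nodes + delta))
delta = nodes * nums // (7 * 38 + 33)
for delta in nodes:
    delta = 10 // 4
    nodes = nodes - 27 * nodes
nodes = nums // 17
nodes = nodes - 12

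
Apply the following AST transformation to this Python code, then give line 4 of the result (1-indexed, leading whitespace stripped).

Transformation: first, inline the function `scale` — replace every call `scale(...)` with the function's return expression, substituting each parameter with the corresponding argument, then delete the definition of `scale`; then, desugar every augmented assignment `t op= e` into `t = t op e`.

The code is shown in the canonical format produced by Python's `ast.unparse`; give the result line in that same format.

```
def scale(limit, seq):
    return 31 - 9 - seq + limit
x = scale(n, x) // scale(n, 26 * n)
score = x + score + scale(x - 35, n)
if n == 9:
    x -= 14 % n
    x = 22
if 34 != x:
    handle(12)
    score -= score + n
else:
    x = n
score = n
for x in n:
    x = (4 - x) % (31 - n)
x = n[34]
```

Transformed code:
x = (31 - 9 - x + n) // (31 - 9 - 26 * n + n)
score = x + score + (31 - 9 - n + (x - 35))
if n == 9:
    x = x - 14 % n
    x = 22
if 34 != x:
    handle(12)
    score = score - (score + n)
else:
    x = n
score = n
for x in n:
    x = (4 - x) % (31 - n)
x = n[34]

x = x - 14 % n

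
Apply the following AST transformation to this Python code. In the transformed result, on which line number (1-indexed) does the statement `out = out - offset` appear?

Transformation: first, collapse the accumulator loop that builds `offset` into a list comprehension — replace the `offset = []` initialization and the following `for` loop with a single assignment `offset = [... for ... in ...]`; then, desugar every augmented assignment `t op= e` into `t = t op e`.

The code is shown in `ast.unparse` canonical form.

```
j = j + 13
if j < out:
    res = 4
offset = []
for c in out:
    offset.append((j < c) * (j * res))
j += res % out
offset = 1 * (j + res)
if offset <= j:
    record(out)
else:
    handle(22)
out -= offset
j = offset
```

Transformed code:
j = j + 13
if j < out:
    res = 4
offset = [(j < c) * (j * res) for c in out]
j = j + res % out
offset = 1 * (j + res)
if offset <= j:
    record(out)
else:
    handle(22)
out = out - offset
j = offset

11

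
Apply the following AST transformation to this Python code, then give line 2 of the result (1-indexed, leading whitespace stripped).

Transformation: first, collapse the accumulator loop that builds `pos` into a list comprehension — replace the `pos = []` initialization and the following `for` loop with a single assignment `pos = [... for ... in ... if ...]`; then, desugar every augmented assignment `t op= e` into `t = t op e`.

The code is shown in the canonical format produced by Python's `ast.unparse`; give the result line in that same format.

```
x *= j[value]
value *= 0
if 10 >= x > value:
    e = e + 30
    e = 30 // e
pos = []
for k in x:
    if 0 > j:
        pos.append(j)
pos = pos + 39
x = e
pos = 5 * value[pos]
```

value = value * 0

Transformed code:
x = x * j[value]
value = value * 0
if 10 >= x > value:
    e = e + 30
    e = 30 // e
pos = [j for k in x if 0 > j]
pos = pos + 39
x = e
pos = 5 * value[pos]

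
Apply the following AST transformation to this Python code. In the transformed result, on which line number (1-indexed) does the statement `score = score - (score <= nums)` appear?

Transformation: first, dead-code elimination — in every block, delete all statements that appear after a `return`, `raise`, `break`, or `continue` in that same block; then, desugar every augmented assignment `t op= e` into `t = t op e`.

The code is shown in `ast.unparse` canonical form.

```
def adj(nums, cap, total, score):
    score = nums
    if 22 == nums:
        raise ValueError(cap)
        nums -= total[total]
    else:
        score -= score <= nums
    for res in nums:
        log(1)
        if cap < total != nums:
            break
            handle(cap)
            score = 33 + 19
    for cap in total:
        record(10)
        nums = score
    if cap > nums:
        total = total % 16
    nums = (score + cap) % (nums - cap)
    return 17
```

Transformed code:
def adj(nums, cap, total, score):
    score = nums
    if 22 == nums:
        raise ValueError(cap)
    else:
        score = score - (score <= nums)
    for res in nums:
        log(1)
        if cap < total != nums:
            break
    for cap in total:
        record(10)
        nums = score
    if cap > nums:
        total = total % 16
    nums = (score + cap) % (nums - cap)
    return 17

6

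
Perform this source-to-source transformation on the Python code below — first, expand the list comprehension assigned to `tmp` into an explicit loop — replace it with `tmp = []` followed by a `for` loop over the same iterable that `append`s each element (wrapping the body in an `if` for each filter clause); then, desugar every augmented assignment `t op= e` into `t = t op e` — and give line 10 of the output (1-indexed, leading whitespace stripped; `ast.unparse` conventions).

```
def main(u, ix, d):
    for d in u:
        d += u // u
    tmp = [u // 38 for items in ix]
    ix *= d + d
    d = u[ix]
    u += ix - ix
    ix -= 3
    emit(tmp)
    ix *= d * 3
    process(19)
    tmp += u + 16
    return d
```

Transformed code:
def main(u, ix, d):
    for d in u:
        d = d + u // u
    tmp = []
    for items in ix:
        tmp.append(u // 38)
    ix = ix * (d + d)
    d = u[ix]
    u = u + (ix - ix)
    ix = ix - 3
    emit(tmp)
    ix = ix * (d * 3)
    process(19)
    tmp = tmp + (u + 16)
    return d

ix = ix - 3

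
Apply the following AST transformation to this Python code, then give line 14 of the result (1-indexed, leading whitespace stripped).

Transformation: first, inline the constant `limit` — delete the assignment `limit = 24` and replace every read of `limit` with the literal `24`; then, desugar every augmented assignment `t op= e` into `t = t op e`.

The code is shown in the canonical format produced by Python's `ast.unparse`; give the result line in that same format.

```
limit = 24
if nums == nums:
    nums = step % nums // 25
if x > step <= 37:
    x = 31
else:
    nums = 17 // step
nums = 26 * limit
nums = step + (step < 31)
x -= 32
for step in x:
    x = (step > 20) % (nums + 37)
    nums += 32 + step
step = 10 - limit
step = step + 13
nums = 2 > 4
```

Transformed code:
if nums == nums:
    nums = step % nums // 25
if x > step <= 37:
    x = 31
else:
    nums = 17 // step
nums = 26 * 24
nums = step + (step < 31)
x = x - 32
for step in x:
    x = (step > 20) % (nums + 37)
    nums = nums + (32 + step)
step = 10 - 24
step = step + 13
nums = 2 > 4

step = step + 13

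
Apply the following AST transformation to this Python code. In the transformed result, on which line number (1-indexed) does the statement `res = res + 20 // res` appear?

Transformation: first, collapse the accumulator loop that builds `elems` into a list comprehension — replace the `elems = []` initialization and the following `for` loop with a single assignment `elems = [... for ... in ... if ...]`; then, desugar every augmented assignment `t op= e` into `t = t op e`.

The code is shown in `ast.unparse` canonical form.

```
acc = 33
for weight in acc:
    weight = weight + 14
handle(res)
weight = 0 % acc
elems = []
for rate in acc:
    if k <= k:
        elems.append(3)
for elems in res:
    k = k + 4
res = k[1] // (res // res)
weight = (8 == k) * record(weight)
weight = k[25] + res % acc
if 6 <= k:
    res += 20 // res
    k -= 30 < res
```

Transformed code:
acc = 33
for weight in acc:
    weight = weight + 14
handle(res)
weight = 0 % acc
elems = [3 for rate in acc if k <= k]
for elems in res:
    k = k + 4
res = k[1] // (res // res)
weight = (8 == k) * record(weight)
weight = k[25] + res % acc
if 6 <= k:
    res = res + 20 // res
    k = k - (30 < res)

13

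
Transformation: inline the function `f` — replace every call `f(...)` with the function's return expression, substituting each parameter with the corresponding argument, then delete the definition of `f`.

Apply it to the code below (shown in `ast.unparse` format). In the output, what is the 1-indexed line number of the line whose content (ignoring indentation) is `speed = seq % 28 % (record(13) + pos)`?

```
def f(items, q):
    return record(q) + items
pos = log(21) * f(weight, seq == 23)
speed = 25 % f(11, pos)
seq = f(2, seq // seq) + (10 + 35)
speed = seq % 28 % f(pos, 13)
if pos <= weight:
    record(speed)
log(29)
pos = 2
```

Transformed code:
pos = log(21) * (record(seq == 23) + weight)
speed = 25 % (record(pos) + 11)
seq = record(seq // seq) + 2 + (10 + 35)
speed = seq % 28 % (record(13) + pos)
if pos <= weight:
    record(speed)
log(29)
pos = 2

4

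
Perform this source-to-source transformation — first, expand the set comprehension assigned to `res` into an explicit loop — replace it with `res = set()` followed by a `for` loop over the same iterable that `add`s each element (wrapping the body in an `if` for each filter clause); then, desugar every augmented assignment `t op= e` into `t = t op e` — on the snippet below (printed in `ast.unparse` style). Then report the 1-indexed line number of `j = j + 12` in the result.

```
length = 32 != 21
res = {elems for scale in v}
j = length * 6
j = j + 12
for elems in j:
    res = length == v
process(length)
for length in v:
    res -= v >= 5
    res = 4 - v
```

6

Transformed code:
length = 32 != 21
res = set()
for scale in v:
    res.add(elems)
j = length * 6
j = j + 12
for elems in j:
    res = length == v
process(length)
for length in v:
    res = res - (v >= 5)
    res = 4 - v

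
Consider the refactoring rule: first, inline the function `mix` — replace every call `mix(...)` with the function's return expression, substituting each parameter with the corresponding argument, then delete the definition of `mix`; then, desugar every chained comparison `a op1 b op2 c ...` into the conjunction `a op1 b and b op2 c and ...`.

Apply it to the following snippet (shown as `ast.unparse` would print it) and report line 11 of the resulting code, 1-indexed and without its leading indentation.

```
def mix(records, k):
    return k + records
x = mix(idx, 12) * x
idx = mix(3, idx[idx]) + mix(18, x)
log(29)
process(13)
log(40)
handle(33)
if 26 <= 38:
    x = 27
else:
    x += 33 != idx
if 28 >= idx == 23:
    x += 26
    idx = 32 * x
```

Transformed code:
x = (12 + idx) * x
idx = idx[idx] + 3 + (x + 18)
log(29)
process(13)
log(40)
handle(33)
if 26 <= 38:
    x = 27
else:
    x += 33 != idx
if 28 >= idx and idx == 23:
    x += 26
    idx = 32 * x

if 28 >= idx and idx == 23:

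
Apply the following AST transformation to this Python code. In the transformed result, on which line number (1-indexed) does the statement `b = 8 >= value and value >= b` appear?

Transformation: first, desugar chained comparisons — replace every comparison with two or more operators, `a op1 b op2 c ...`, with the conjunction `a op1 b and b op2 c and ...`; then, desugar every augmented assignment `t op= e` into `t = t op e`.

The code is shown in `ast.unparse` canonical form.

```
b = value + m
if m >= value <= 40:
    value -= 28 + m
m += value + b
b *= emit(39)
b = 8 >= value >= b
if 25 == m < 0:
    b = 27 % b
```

Transformed code:
b = value + m
if m >= value and value <= 40:
    value = value - (28 + m)
m = m + (value + b)
b = b * emit(39)
b = 8 >= value and value >= b
if 25 == m and m < 0:
    b = 27 % b

6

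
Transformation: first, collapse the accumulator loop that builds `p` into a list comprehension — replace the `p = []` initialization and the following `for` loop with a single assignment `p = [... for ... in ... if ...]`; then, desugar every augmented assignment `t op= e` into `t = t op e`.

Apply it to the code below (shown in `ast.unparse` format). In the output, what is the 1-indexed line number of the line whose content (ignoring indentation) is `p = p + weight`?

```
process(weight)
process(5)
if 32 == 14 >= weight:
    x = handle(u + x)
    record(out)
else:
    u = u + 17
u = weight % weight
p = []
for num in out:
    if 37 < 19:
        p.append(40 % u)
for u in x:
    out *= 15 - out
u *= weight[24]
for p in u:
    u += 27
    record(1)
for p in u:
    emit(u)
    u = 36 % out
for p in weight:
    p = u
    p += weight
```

21

Transformed code:
process(weight)
process(5)
if 32 == 14 >= weight:
    x = handle(u + x)
    record(out)
else:
    u = u + 17
u = weight % weight
p = [40 % u for num in out if 37 < 19]
for u in x:
    out = out * (15 - out)
u = u * weight[24]
for p in u:
    u = u + 27
    record(1)
for p in u:
    emit(u)
    u = 36 % out
for p in weight:
    p = u
    p = p + weight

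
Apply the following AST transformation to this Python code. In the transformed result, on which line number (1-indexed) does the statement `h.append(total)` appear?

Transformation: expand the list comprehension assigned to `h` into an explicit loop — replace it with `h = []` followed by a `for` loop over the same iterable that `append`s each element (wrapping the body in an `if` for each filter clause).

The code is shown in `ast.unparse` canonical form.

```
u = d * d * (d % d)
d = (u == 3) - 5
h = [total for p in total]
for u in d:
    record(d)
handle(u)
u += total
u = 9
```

5

Transformed code:
u = d * d * (d % d)
d = (u == 3) - 5
h = []
for p in total:
    h.append(total)
for u in d:
    record(d)
handle(u)
u += total
u = 9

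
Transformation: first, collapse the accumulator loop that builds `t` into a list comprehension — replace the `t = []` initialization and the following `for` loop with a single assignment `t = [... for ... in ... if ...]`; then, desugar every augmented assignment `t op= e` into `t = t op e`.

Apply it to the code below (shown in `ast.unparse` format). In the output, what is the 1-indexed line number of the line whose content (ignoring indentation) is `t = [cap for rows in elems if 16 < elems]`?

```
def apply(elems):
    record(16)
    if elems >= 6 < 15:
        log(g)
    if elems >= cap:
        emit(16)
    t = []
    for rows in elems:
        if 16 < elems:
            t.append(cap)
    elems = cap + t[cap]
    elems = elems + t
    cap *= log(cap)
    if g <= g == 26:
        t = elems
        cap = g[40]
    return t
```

7

Transformed code:
def apply(elems):
    record(16)
    if elems >= 6 < 15:
        log(g)
    if elems >= cap:
        emit(16)
    t = [cap for rows in elems if 16 < elems]
    elems = cap + t[cap]
    elems = elems + t
    cap = cap * log(cap)
    if g <= g == 26:
        t = elems
        cap = g[40]
    return t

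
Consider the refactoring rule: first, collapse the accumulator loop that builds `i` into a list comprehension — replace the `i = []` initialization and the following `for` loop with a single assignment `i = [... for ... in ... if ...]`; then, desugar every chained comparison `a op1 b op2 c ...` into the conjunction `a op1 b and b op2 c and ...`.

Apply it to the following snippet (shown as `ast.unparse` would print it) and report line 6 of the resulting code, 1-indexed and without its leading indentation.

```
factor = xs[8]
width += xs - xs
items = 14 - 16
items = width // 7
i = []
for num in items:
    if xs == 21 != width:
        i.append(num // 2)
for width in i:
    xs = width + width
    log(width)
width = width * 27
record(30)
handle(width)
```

Transformed code:
factor = xs[8]
width += xs - xs
items = 14 - 16
items = width // 7
i = [num // 2 for num in items if xs == 21 and 21 != width]
for width in i:
    xs = width + width
    log(width)
width = width * 27
record(30)
handle(width)

for width in i:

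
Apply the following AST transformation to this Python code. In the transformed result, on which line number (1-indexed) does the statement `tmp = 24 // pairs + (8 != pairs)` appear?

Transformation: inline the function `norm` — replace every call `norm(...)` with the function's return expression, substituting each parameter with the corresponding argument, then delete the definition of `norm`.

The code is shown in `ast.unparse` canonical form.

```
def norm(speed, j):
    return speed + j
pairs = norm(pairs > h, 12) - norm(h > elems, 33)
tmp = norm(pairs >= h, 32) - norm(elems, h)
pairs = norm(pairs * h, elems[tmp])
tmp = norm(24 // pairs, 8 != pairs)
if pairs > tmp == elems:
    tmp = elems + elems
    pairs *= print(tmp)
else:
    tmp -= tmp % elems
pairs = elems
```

Transformed code:
pairs = (pairs > h) + 12 - ((h > elems) + 33)
tmp = (pairs >= h) + 32 - (elems + h)
pairs = pairs * h + elems[tmp]
tmp = 24 // pairs + (8 != pairs)
if pairs > tmp == elems:
    tmp = elems + elems
    pairs *= print(tmp)
else:
    tmp -= tmp % elems
pairs = elems

4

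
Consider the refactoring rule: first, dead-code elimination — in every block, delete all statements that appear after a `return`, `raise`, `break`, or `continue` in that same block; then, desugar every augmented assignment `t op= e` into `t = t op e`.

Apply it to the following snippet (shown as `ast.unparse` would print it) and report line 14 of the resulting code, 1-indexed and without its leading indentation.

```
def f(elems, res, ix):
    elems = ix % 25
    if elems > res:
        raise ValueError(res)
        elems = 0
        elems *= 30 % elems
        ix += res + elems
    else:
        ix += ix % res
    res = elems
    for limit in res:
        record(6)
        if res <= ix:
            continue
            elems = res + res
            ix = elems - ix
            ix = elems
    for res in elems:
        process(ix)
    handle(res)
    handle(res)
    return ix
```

Transformed code:
def f(elems, res, ix):
    elems = ix % 25
    if elems > res:
        raise ValueError(res)
    else:
        ix = ix + ix % res
    res = elems
    for limit in res:
        record(6)
        if res <= ix:
            continue
    for res in elems:
        process(ix)
    handle(res)
    handle(res)
    return ix

handle(res)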